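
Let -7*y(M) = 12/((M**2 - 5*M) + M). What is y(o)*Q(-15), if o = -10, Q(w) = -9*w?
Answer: -81/49 ≈ -1.6531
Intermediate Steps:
y(M) = -12/(7*(M**2 - 4*M)) (y(M) = -12/(7*((M**2 - 5*M) + M)) = -12/(7*(M**2 - 4*M)))
y(o)*Q(-15) = (-12/7/(-10*(-4 - 10)))*(-9*(-15)) = -12/7*(-1/10)/(-14)*135 = -12/7*(-1/10)*(-1/14)*135 = -3/245*135 = -81/49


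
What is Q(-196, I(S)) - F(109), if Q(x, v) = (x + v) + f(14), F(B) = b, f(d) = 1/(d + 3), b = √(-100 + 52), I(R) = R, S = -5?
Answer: -3416/17 - 4*I*√3 ≈ -200.94 - 6.9282*I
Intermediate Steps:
b = 4*I*√3 (b = √(-48) = 4*I*√3 ≈ 6.9282*I)
f(d) = 1/(3 + d)
F(B) = 4*I*√3
Q(x, v) = 1/17 + v + x (Q(x, v) = (x + v) + 1/(3 + 14) = (v + x) + 1/17 = 1/17 + v + x)
Q(-196, I(S)) - F(109) = (1/17 - 5 - 196) - 4*I*√3 = -3416/17 - 4*I*√3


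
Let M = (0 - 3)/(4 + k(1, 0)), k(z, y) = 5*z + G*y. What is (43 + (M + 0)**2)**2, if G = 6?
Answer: 150544/81 ≈ 1858.6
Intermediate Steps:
k(z, y) = 5*z + 6*y
M = -1/3 (M = (0 - 3)/(4 + (5*1 + 6*0)) = -3/(4 + (5 + 0)) = -3/(4 + 5) = -3/9 = -3*1/9 = -1/3 ≈ -0.33333)
(43 + (M + 0)**2)**2 = (43 + (-1/3 + 0)**2)**2 = (43 + (-1/3)**2)**2 = (43 + 1/9)**2 = (388/9)**2 = 150544/81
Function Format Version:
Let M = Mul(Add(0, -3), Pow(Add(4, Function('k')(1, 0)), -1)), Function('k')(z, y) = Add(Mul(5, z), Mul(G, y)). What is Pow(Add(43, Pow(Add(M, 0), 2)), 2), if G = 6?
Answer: Rational(150544, 81) ≈ 1858.6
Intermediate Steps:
Function('k')(z, y) = Add(Mul(5, z), Mul(6, y))
M = Rational(-1, 3) (M = Mul(Add(0, -3), Pow(Add(4, Add(Mul(5, 1), Mul(6, 0))), -1)) = Mul(-3, Pow(Add(4, Add(5, 0)), -1)) = Mul(-3, Pow(Add(4, 5), -1)) = Mul(-3, Pow(9, -1)) = Mul(-3, Rational(1, 9)) = Rational(-1, 3) ≈ -0.33333)
Pow(Add(43, Pow(Add(M, 0), 2)), 2) = Pow(Add(43, Pow(Add(Rational(-1, 3), 0), 2)), 2) = Pow(Add(43, Pow(Rational(-1, 3), 2)), 2) = Pow(Add(43, Rational(1, 9)), 2) = Pow(Rational(388, 9), 2) = Rational(150544, 81)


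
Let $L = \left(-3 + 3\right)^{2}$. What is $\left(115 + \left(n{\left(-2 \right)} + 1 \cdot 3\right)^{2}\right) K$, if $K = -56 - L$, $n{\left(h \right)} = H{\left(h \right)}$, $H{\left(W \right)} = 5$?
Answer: $-10024$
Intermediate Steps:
$L = 0$ ($L = 0^{2} = 0$)
$n{\left(h \right)} = 5$
$K = -56$ ($K = -56 - 0 = -56 + 0 = -56$)
$\left(115 + \left(n{\left(-2 \right)} + 1 \cdot 3\right)^{2}\right) K = \left(115 + \left(5 + 1 \cdot 3\right)^{2}\right) \left(-56\right) = \left(115 + \left(5 + 3\right)^{2}\right) \left(-56\right) = \left(115 + 8^{2}\right) \left(-56\right) = \left(115 + 64\right) \left(-56\right) = 179 \left(-56\right) = -10024$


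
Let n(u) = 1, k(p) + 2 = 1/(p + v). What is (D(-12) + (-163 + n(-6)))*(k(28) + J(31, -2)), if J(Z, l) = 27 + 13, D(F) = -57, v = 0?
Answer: -233235/28 ≈ -8329.8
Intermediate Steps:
k(p) = -2 + 1/p (k(p) = -2 + 1/(p + 0) = -2 + 1/p)
J(Z, l) = 40
(D(-12) + (-163 + n(-6)))*(k(28) + J(31, -2)) = (-57 + (-163 + 1))*((-2 + 1/28) + 40) = (-57 - 162)*((-2 + 1/28) + 40) = -219*(-55/28 + 40) = -219*1065/28 = -233235/28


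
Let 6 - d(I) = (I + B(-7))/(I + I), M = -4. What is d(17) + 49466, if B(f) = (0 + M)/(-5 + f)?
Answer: 2523046/51 ≈ 49472.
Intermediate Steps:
B(f) = -4/(-5 + f) (B(f) = (0 - 4)/(-5 + f) = -4/(-5 + f))
d(I) = 6 - (⅓ + I)/(2*I) (d(I) = 6 - (I - 4/(-5 - 7))/(I + I) = 6 - (I - 4/(-12))/(2*I) = 6 - (I - 4*(-1/12))*1/(2*I) = 6 - (I + ⅓)*1/(2*I) = 6 - (⅓ + I)*1/(2*I) = 6 - (⅓ + I)/(2*I))
d(17) + 49466 = (⅙)*(-1 + 33*17)/17 + 49466 = (⅙)*(1/17)*(-1 + 561) + 49466 = (⅙)*(1/17)*560 + 49466 = 280/51 + 49466 = 2523046/51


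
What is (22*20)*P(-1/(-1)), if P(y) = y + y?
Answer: 880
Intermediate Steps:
P(y) = 2*y
(22*20)*P(-1/(-1)) = (22*20)*(2*(-1/(-1))) = 440*(2*(-1*(-1))) = 440*(2*1) = 440*2 = 880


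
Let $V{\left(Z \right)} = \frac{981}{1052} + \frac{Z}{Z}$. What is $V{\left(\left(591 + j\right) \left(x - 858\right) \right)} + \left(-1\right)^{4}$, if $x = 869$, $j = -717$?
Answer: $\frac{3085}{1052} \approx 2.9325$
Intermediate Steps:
$V{\left(Z \right)} = \frac{2033}{1052}$ ($V{\left(Z \right)} = 981 \cdot \frac{1}{1052} + 1 = \frac{981}{1052} + 1 = \frac{2033}{1052}$)
$V{\left(\left(591 + j\right) \left(x - 858\right) \right)} + \left(-1\right)^{4} = \frac{2033}{1052} + \left(-1\right)^{4} = \frac{2033}{1052} + 1 = \frac{3085}{1052}$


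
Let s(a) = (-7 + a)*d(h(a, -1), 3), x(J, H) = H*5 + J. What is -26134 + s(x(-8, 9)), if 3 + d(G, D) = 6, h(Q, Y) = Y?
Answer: -26044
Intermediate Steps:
d(G, D) = 3 (d(G, D) = -3 + 6 = 3)
x(J, H) = J + 5*H (x(J, H) = 5*H + J = J + 5*H)
s(a) = -21 + 3*a (s(a) = (-7 + a)*3 = -21 + 3*a)
-26134 + s(x(-8, 9)) = -26134 + (-21 + 3*(-8 + 5*9)) = -26134 + (-21 + 3*(-8 + 45)) = -26134 + (-21 + 3*37) = -26134 + (-21 + 111) = -26134 + 90 = -26044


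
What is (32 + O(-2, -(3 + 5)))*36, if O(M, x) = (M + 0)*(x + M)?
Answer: 1872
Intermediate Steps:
O(M, x) = M*(M + x)
(32 + O(-2, -(3 + 5)))*36 = (32 - 2*(-2 - (3 + 5)))*36 = (32 - 2*(-2 - 1*8))*36 = (32 - 2*(-2 - 8))*36 = (32 - 2*(-10))*36 = (32 + 20)*36 = 52*36 = 1872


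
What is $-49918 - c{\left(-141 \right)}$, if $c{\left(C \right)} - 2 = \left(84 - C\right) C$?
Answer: $-18195$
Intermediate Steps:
$c{\left(C \right)} = 2 + C \left(84 - C\right)$ ($c{\left(C \right)} = 2 + \left(84 - C\right) C = 2 + C \left(84 - C\right)$)
$-49918 - c{\left(-141 \right)} = -49918 - \left(2 - \left(-141\right)^{2} + 84 \left(-141\right)\right) = -49918 - \left(2 - 19881 - 11844\right) = -49918 - -31723 = -49918 + 31723 = -18195$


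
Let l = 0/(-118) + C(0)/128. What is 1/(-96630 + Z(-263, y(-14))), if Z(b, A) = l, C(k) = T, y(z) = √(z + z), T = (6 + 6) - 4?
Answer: -16/1546079 ≈ -1.0349e-5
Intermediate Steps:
T = 8 (T = 12 - 4 = 8)
y(z) = √2*√z (y(z) = √(2*z) = √2*√z)
C(k) = 8
l = 1/16 (l = 0/(-118) + 8/128 = 0*(-1/118) + 8*(1/128) = 0 + 1/16 = 1/16 ≈ 0.062500)
Z(b, A) = 1/16
1/(-96630 + Z(-263, y(-14))) = 1/(-96630 + 1/16) = 1/(-1546079/16) = -16/1546079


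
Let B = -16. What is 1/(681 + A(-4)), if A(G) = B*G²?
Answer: 1/425 ≈ 0.0023529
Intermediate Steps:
A(G) = -16*G²
1/(681 + A(-4)) = 1/(681 - 16*(-4)²) = 1/(681 - 16*16) = 1/(681 - 256) = 1/425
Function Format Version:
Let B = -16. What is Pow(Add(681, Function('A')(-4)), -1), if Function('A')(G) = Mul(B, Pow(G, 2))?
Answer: Rational(1, 425) ≈ 0.0023529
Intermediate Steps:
Function('A')(G) = Mul(-16, Pow(G, 2))
Pow(Add(681, Function('A')(-4)), -1) = Pow(Add(681, Mul(-16, Pow(-4, 2))), -1) = Pow(Add(681, Mul(-16, 16)), -1) = Pow(Add(681, -256), -1) = Pow(425, -1) = Rational(1, 425)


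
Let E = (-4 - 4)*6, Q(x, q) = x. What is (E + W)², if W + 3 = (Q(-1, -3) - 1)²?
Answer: 2209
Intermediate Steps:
W = 1 (W = -3 + (-1 - 1)² = -3 + (-2)² = -3 + 4 = 1)
E = -48 (E = -8*6 = -48)
(E + W)² = (-48 + 1)² = (-47)² = 2209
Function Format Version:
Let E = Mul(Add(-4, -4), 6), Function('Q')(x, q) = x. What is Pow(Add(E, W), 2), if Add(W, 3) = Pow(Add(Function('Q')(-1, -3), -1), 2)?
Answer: 2209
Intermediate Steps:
W = 1 (W = Add(-3, Pow(Add(-1, -1), 2)) = Add(-3, Pow(-2, 2)) = Add(-3, 4) = 1)
E = -48 (E = Mul(-8, 6) = -48)
Pow(Add(E, W), 2) = Pow(Add(-48, 1), 2) = Pow(-47, 2) = 2209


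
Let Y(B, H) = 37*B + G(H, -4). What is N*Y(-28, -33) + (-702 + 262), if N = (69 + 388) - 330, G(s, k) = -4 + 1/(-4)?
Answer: -530207/4 ≈ -1.3255e+5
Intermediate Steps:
G(s, k) = -17/4 (G(s, k) = -4 - ¼ = -17/4)
Y(B, H) = -17/4 + 37*B (Y(B, H) = 37*B - 17/4 = -17/4 + 37*B)
N = 127 (N = 457 - 330 = 127)
N*Y(-28, -33) + (-702 + 262) = 127*(-17/4 + 37*(-28)) + (-702 + 262) = 127*(-17/4 - 1036) - 440 = 127*(-4161/4) - 440 = -528447/4 - 440 = -530207/4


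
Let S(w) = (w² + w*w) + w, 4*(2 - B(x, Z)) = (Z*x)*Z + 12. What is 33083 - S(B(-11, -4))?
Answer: 29342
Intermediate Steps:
B(x, Z) = -1 - x*Z²/4 (B(x, Z) = 2 - ((Z*x)*Z + 12)/4 = 2 - (x*Z² + 12)/4 = 2 - (12 + x*Z²)/4 = 2 + (-3 - x*Z²/4) = -1 - x*Z²/4)
S(w) = w + 2*w² (S(w) = (w² + w²) + w = 2*w² + w = w + 2*w²)
33083 - S(B(-11, -4)) = 33083 - (-1 - ¼*(-11)*(-4)²)*(1 + 2*(-1 - ¼*(-11)*(-4)²)) = 33083 - (-1 - ¼*(-11)*16)*(1 + 2*(-1 - ¼*(-11)*16)) = 33083 - (-1 + 44)*(1 + 2*(-1 + 44)) = 33083 - 43*(1 + 2*43) = 33083 - 43*(1 + 86) = 33083 - 43*87 = 33083 - 1*3741 = 33083 - 3741 = 29342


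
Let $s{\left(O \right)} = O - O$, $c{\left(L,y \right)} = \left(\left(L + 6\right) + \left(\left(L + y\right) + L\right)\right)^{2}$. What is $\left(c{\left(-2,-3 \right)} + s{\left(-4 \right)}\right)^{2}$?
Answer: $81$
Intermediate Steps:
$c{\left(L,y \right)} = \left(6 + y + 3 L\right)^{2}$ ($c{\left(L,y \right)} = \left(\left(6 + L\right) + \left(y + 2 L\right)\right)^{2} = \left(6 + y + 3 L\right)^{2}$)
$s{\left(O \right)} = 0$
$\left(c{\left(-2,-3 \right)} + s{\left(-4 \right)}\right)^{2} = \left(\left(6 - 3 + 3 \left(-2\right)\right)^{2} + 0\right)^{2} = \left(\left(6 - 3 - 6\right)^{2} + 0\right)^{2} = \left(\left(-3\right)^{2} + 0\right)^{2} = \left(9 + 0\right)^{2} = 9^{2} = 81$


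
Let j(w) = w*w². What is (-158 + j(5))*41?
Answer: -1353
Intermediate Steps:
j(w) = w³
(-158 + j(5))*41 = (-158 + 5³)*41 = (-158 + 125)*41 = -33*41 = -1353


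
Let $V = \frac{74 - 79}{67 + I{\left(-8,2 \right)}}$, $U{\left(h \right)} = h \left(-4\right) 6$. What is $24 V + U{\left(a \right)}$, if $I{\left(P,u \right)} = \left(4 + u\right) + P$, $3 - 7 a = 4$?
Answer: $\frac{144}{91} \approx 1.5824$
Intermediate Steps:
$a = - \frac{1}{7}$ ($a = \frac{3}{7} - \frac{4}{7} = - \frac{1}{7} \approx -0.14286$)
$I{\left(P,u \right)} = 4 + P + u$
$U{\left(h \right)} = - 24 h$ ($U{\left(h \right)} = - 4 h 6 = - 24 h$)
$V = - \frac{1}{13}$ ($V = \frac{74 - 79}{67 + \left(4 - 8 + 2\right)} = - \frac{5}{67 - 2} = - \frac{5}{65} = \left(-5\right) \frac{1}{65} = - \frac{1}{13} \approx -0.076923$)
$24 V + U{\left(a \right)} = 24 \left(- \frac{1}{13}\right) - - \frac{24}{7} = - \frac{24}{13} + \frac{24}{7} = \frac{144}{91}$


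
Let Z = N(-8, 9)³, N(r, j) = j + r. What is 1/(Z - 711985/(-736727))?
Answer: 736727/1448712 ≈ 0.50854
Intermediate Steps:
Z = 1 (Z = (9 - 8)³ = 1³ = 1)
1/(Z - 711985/(-736727)) = 1/(1 - 711985/(-736727)) = 1/(1 - 711985*(-1/736727)) = 1/(1 + 711985/736727) = 1/(1448712/736727) = 736727/1448712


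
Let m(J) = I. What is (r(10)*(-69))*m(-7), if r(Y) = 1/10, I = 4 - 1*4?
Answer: 0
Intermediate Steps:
I = 0 (I = 4 - 4 = 0)
r(Y) = ⅒
m(J) = 0
(r(10)*(-69))*m(-7) = ((⅒)*(-69))*0 = -69/10*0 = 0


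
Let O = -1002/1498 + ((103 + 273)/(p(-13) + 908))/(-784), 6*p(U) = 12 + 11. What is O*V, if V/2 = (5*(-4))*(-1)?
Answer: -768075360/28684453 ≈ -26.777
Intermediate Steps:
p(U) = 23/6 (p(U) = (12 + 11)/6 = (⅙)*23 = 23/6)
V = 40 (V = 2*((5*(-4))*(-1)) = 2*(-20*(-1)) = 2*20 = 40)
O = -19201884/28684453 (O = -1002/1498 + ((103 + 273)/(23/6 + 908))/(-784) = -1002*1/1498 + (376/(5471/6))*(-1/784) = -501/749 + (376*(6/5471))*(-1/784) = -501/749 + (2256/5471)*(-1/784) = -501/749 - 141/268079 = -19201884/28684453 ≈ -0.66942)
O*V = -19201884/28684453*40 = -768075360/28684453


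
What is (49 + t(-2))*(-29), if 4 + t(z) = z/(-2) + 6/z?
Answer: -1247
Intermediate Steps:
t(z) = -4 + 6/z - z/2 (t(z) = -4 + (z/(-2) + 6/z) = -4 + (z*(-1/2) + 6/z) = -4 + (-z/2 + 6/z) = -4 + (6/z - z/2) = -4 + 6/z - z/2)
(49 + t(-2))*(-29) = (49 + (-4 + 6/(-2) - 1/2*(-2)))*(-29) = (49 + (-4 + 6*(-1/2) + 1))*(-29) = (49 + (-4 - 3 + 1))*(-29) = (49 - 6)*(-29) = 43*(-29) = -1247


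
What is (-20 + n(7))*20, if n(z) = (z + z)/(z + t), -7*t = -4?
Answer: -19240/53 ≈ -363.02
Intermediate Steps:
t = 4/7 (t = -⅐*(-4) = 4/7 ≈ 0.57143)
n(z) = 2*z/(4/7 + z) (n(z) = (z + z)/(z + 4/7) = (2*z)/(4/7 + z) = 2*z/(4/7 + z))
(-20 + n(7))*20 = (-20 + 14*7/(4 + 7*7))*20 = (-20 + 14*7/(4 + 49))*20 = (-20 + 14*7/53)*20 = (-20 + 14*7*(1/53))*20 = (-20 + 98/53)*20 = -962/53*20 = -19240/53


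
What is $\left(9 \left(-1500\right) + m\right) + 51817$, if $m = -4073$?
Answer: $34244$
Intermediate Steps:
$\left(9 \left(-1500\right) + m\right) + 51817 = \left(9 \left(-1500\right) - 4073\right) + 51817 = \left(-13500 - 4073\right) + 51817 = -17573 + 51817 = 34244$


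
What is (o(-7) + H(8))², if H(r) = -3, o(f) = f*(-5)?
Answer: 1024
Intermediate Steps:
o(f) = -5*f
(o(-7) + H(8))² = (-5*(-7) - 3)² = (35 - 3)² = 32² = 1024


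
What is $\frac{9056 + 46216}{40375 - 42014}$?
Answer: $- \frac{55272}{1639} \approx -33.723$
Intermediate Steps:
$\frac{9056 + 46216}{40375 - 42014} = \frac{55272}{-1639} = 55272 \left(- \frac{1}{1639}\right) = - \frac{55272}{1639}$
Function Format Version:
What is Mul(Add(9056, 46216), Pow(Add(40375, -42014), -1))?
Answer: Rational(-55272, 1639) ≈ -33.723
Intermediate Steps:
Mul(Add(9056, 46216), Pow(Add(40375, -42014), -1)) = Mul(55272, Pow(-1639, -1)) = Mul(55272, Rational(-1, 1639)) = Rational(-55272, 1639)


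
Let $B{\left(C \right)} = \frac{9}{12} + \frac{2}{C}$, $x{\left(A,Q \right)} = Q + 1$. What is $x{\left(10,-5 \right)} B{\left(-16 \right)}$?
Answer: $- \frac{5}{2} \approx -2.5$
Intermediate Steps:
$x{\left(A,Q \right)} = 1 + Q$
$B{\left(C \right)} = \frac{3}{4} + \frac{2}{C}$ ($B{\left(C \right)} = 9 \cdot \frac{1}{12} + \frac{2}{C} = \frac{3}{4} + \frac{2}{C}$)
$x{\left(10,-5 \right)} B{\left(-16 \right)} = \left(1 - 5\right) \left(\frac{3}{4} + \frac{2}{-16}\right) = - 4 \left(\frac{3}{4} + 2 \left(- \frac{1}{16}\right)\right) = - 4 \left(\frac{3}{4} - \frac{1}{8}\right) = \left(-4\right) \frac{5}{8} = - \frac{5}{2}$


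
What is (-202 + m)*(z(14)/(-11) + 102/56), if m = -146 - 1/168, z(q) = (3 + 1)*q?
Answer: 5352205/4704 ≈ 1137.8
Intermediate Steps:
z(q) = 4*q
m = -24529/168 (m = -146 - 1*1/168 = -146 - 1/168 = -24529/168 ≈ -146.01)
(-202 + m)*(z(14)/(-11) + 102/56) = (-202 - 24529/168)*((4*14)/(-11) + 102/56) = -58465*(56*(-1/11) + 102*(1/56))/168 = -58465*(-56/11 + 51/28)/168 = -58465/168*(-1007/308) = 5352205/4704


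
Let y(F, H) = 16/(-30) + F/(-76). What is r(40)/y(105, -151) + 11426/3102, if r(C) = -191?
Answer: 350186219/3385833 ≈ 103.43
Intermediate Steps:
y(F, H) = -8/15 - F/76 (y(F, H) = 16*(-1/30) + F*(-1/76) = -8/15 - F/76)
r(40)/y(105, -151) + 11426/3102 = -191/(-8/15 - 1/76*105) + 11426/3102 = -191/(-8/15 - 105/76) + 11426*(1/3102) = -191/(-2183/1140) + 5713/1551 = -191*(-1140/2183) + 5713/1551 = 217740/2183 + 5713/1551 = 350186219/3385833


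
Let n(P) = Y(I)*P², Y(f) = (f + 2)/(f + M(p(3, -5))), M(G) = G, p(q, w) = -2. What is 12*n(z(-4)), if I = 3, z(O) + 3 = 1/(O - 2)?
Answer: 1805/3 ≈ 601.67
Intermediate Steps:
z(O) = -3 + 1/(-2 + O) (z(O) = -3 + 1/(O - 2) = -3 + 1/(-2 + O))
Y(f) = (2 + f)/(-2 + f) (Y(f) = (f + 2)/(f - 2) = (2 + f)/(-2 + f))
n(P) = 5*P² (n(P) = ((2 + 3)/(-2 + 3))*P² = (5/1)*P² = (1*5)*P² = 5*P²)
12*n(z(-4)) = 12*(5*((7 - 3*(-4))/(-2 - 4))²) = 12*(5*((7 + 12)/(-6))²) = 12*(5*(-⅙*19)²) = 12*(5*(-19/6)²) = 12*(5*(361/36)) = 12*(1805/36) = 1805/3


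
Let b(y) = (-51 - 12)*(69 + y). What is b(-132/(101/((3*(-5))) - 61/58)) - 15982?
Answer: -144923237/6773 ≈ -21397.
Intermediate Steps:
b(y) = -4347 - 63*y (b(y) = -63*(69 + y) = -4347 - 63*y)
b(-132/(101/((3*(-5))) - 61/58)) - 15982 = (-4347 - (-8316)/(101/((3*(-5))) - 61/58)) - 15982 = (-4347 - (-8316)/(101/(-15) - 61*1/58)) - 15982 = (-4347 - (-8316)/(101*(-1/15) - 61/58)) - 15982 = (-4347 - (-8316)/(-101/15 - 61/58)) - 15982 = (-4347 - (-8316)/(-6773/870)) - 15982 = (-4347 - (-8316)*(-870)/6773) - 15982 = (-4347 - 63*114840/6773) - 15982 = (-4347 - 7234920/6773) - 15982 = -36677151/6773 - 15982 = -144923237/6773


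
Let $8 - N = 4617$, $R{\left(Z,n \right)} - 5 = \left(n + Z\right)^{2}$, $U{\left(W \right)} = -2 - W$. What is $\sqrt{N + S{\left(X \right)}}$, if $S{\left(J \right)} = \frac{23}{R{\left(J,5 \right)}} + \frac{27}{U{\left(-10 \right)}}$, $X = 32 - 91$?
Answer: $\frac{3 i \sqrt{132060442}}{508} \approx 67.865 i$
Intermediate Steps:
$R{\left(Z,n \right)} = 5 + \left(Z + n\right)^{2}$ ($R{\left(Z,n \right)} = 5 + \left(n + Z\right)^{2} = 5 + \left(Z + n\right)^{2}$)
$N = -4609$ ($N = 8 - 4617 = -4609$)
$X = -59$
$S{\left(J \right)} = \frac{27}{8} + \frac{23}{5 + \left(5 + J\right)^{2}}$ ($S{\left(J \right)} = \frac{23}{5 + \left(J + 5\right)^{2}} + \frac{27}{-2 - -10} = \frac{23}{5 + \left(5 + J\right)^{2}} + \frac{27}{-2 + 10} = \frac{23}{5 + \left(5 + J\right)^{2}} + \frac{27}{8} = \frac{27}{8} + \frac{23}{5 + \left(5 + J\right)^{2}}$)
$\sqrt{N + S{\left(X \right)}} = \sqrt{-4609 + \frac{319 + 27 \left(5 - 59\right)^{2}}{8 \left(5 + \left(5 - 59\right)^{2}\right)}} = \sqrt{-4609 + \frac{319 + 27 \left(-54\right)^{2}}{8 \left(5 + \left(-54\right)^{2}\right)}} = \sqrt{-4609 + \frac{319 + 27 \cdot 2916}{8 \left(5 + 2916\right)}} = \sqrt{-4609 + \frac{319 + 78732}{8 \cdot 2921}} = \sqrt{-4609 + \frac{1}{8} \cdot \frac{1}{2921} \cdot 79051} = \sqrt{-4609 + \frac{3437}{1016}} = \sqrt{- \frac{4679307}{1016}} = \frac{3 i \sqrt{132060442}}{508}$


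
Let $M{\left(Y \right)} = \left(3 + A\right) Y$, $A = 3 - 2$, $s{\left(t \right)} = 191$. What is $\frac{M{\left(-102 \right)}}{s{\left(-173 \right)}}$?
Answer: $- \frac{408}{191} \approx -2.1361$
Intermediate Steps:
$A = 1$ ($A = 3 - 2 = 1$)
$M{\left(Y \right)} = 4 Y$ ($M{\left(Y \right)} = \left(3 + 1\right) Y = 4 Y$)
$\frac{M{\left(-102 \right)}}{s{\left(-173 \right)}} = \frac{4 \left(-102\right)}{191} = \left(-408\right) \frac{1}{191} = - \frac{408}{191}$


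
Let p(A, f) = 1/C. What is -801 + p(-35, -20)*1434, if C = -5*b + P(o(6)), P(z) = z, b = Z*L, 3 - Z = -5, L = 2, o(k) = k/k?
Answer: -64713/79 ≈ -819.15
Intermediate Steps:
o(k) = 1
Z = 8 (Z = 3 - 1*(-5) = 3 + 5 = 8)
b = 16 (b = 8*2 = 16)
C = -79 (C = -5*16 + 1 = -80 + 1 = -79)
p(A, f) = -1/79 (p(A, f) = 1/(-79) = -1/79)
-801 + p(-35, -20)*1434 = -801 - 1/79*1434 = -801 - 1434/79 = -64713/79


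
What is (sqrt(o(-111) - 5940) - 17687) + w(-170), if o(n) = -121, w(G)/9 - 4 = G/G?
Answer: -17642 + I*sqrt(6061) ≈ -17642.0 + 77.852*I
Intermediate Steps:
w(G) = 45 (w(G) = 36 + 9*(G/G) = 36 + 9*1 = 36 + 9 = 45)
(sqrt(o(-111) - 5940) - 17687) + w(-170) = (sqrt(-121 - 5940) - 17687) + 45 = (sqrt(-6061) - 17687) + 45 = (I*sqrt(6061) - 17687) + 45 = (-17687 + I*sqrt(6061)) + 45 = -17642 + I*sqrt(6061)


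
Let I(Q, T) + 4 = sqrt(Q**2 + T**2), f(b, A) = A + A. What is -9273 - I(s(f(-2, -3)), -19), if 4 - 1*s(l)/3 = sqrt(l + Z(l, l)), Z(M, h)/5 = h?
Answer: -9269 - sqrt(181 - 432*I) ≈ -9287.0 + 11.987*I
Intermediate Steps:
f(b, A) = 2*A
Z(M, h) = 5*h
s(l) = 12 - 3*sqrt(6)*sqrt(l) (s(l) = 12 - 3*sqrt(l + 5*l) = 12 - 3*sqrt(6)*sqrt(l))
I(Q, T) = -4 + sqrt(Q**2 + T**2)
-9273 - I(s(f(-2, -3)), -19) = -9273 - (-4 + sqrt((12 - 3*sqrt(6)*sqrt(2*(-3)))**2 + (-19)**2)) = -9273 - (-4 + sqrt((12 - 3*sqrt(6)*sqrt(-6))**2 + 361)) = -9273 - (-4 + sqrt((12 - 3*sqrt(6)*I*sqrt(6))**2 + 361)) = -9273 - (-4 + sqrt((12 - 18*I)**2 + 361)) = -9273 - (-4 + sqrt(361 + (12 - 18*I)**2)) = -9273 + (4 - sqrt(361 + (12 - 18*I)**2)) = -9269 - sqrt(361 + (12 - 18*I)**2)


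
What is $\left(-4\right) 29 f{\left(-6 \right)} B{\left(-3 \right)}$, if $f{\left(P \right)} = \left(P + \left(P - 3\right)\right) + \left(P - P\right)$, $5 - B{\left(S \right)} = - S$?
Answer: $3480$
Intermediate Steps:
$B{\left(S \right)} = 5 + S$ ($B{\left(S \right)} = 5 - - S = 5 + S$)
$f{\left(P \right)} = -3 + 2 P$ ($f{\left(P \right)} = \left(P + \left(-3 + P\right)\right) + 0 = \left(-3 + 2 P\right) + 0 = -3 + 2 P$)
$\left(-4\right) 29 f{\left(-6 \right)} B{\left(-3 \right)} = \left(-4\right) 29 \left(-3 + 2 \left(-6\right)\right) \left(5 - 3\right) = - 116 \left(-3 - 12\right) 2 = \left(-116\right) \left(-15\right) 2 = 1740 \cdot 2 = 3480$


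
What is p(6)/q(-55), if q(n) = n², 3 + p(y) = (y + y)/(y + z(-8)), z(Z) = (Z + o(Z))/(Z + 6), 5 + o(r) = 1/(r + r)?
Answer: -819/1213025 ≈ -0.00067517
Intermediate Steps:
o(r) = -5 + 1/(2*r) (o(r) = -5 + 1/(r + r) = -5 + 1/(2*r))
z(Z) = (-5 + Z + 1/(2*Z))/(6 + Z) (z(Z) = (Z + (-5 + 1/(2*Z)))/(Z + 6) = (-5 + Z + 1/(2*Z))/(6 + Z))
p(y) = -3 + 2*y/(209/32 + y) (p(y) = -3 + (y + y)/(y + (½ - 8*(-5 - 8))/((-8)*(6 - 8))) = -3 + (2*y)/(y - ⅛*(½ - 8*(-13))/(-2)) = -3 + (2*y)/(y - ⅛*(-½)*(½ + 104)) = -3 + (2*y)/(y - ⅛*(-½)*209/2) = -3 + (2*y)/(y + 209/32) = -3 + (2*y)/(209/32 + y) = -3 + 2*y/(209/32 + y))
p(6)/q(-55) = ((-627 - 32*6)/(209 + 32*6))/((-55)²) = ((-627 - 192)/(209 + 192))/3025 = (-819/401)*(1/3025) = ((1/401)*(-819))*(1/3025) = -819/401*1/3025 = -819/1213025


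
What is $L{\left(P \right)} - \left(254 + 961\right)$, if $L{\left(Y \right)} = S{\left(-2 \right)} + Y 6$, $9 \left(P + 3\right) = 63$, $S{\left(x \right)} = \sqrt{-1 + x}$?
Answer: $-1191 + i \sqrt{3} \approx -1191.0 + 1.732 i$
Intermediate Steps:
$P = 4$ ($P = -3 + \frac{1}{9} \cdot 63 = -3 + 7 = 4$)
$L{\left(Y \right)} = 6 Y + i \sqrt{3}$ ($L{\left(Y \right)} = \sqrt{-1 - 2} + Y 6 = \sqrt{-3} + 6 Y = i \sqrt{3} + 6 Y = 6 Y + i \sqrt{3}$)
$L{\left(P \right)} - \left(254 + 961\right) = \left(6 \cdot 4 + i \sqrt{3}\right) - \left(254 + 961\right) = \left(24 + i \sqrt{3}\right) - 1215 = -1191 + i \sqrt{3}$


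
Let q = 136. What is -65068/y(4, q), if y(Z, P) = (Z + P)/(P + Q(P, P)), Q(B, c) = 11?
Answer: -341607/5 ≈ -68321.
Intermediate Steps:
y(Z, P) = (P + Z)/(11 + P) (y(Z, P) = (Z + P)/(P + 11) = (P + Z)/(11 + P))
-65068/y(4, q) = -65068*(11 + 136)/(136 + 4) = -65068/(140/147) = -65068/((1/147)*140) = -65068/20/21 = -65068*21/20 = -341607/5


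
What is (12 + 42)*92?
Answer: 4968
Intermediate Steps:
(12 + 42)*92 = 54*92 = 4968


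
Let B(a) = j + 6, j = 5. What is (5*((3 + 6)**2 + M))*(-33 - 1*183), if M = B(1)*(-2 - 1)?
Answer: -51840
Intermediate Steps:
B(a) = 11 (B(a) = 5 + 6 = 11)
M = -33 (M = 11*(-2 - 1) = 11*(-3) = -33)
(5*((3 + 6)**2 + M))*(-33 - 1*183) = (5*((3 + 6)**2 - 33))*(-33 - 1*183) = (5*(9**2 - 33))*(-33 - 183) = (5*(81 - 33))*(-216) = (5*48)*(-216) = 240*(-216) = -51840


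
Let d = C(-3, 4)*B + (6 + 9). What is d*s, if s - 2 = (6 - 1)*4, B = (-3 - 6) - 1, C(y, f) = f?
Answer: -550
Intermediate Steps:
B = -10 (B = -9 - 1 = -10)
s = 22 (s = 2 + (6 - 1)*4 = 2 + 5*4 = 2 + 20 = 22)
d = -25 (d = 4*(-10) + (6 + 9) = -40 + 15 = -25)
d*s = -25*22 = -550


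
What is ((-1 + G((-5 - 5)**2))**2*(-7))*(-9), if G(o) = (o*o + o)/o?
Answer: 630000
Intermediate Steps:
G(o) = (o + o**2)/o (G(o) = (o**2 + o)/o = (o + o**2)/o)
((-1 + G((-5 - 5)**2))**2*(-7))*(-9) = ((-1 + (1 + (-5 - 5)**2))**2*(-7))*(-9) = ((-1 + (1 + (-10)**2))**2*(-7))*(-9) = ((-1 + (1 + 100))**2*(-7))*(-9) = ((-1 + 101)**2*(-7))*(-9) = (100**2*(-7))*(-9) = (10000*(-7))*(-9) = -70000*(-9) = 630000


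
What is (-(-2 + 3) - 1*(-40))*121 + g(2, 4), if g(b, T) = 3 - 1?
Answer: 4721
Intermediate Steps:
g(b, T) = 2
(-(-2 + 3) - 1*(-40))*121 + g(2, 4) = (-(-2 + 3) - 1*(-40))*121 + 2 = (-1*1 + 40)*121 + 2 = (-1 + 40)*121 + 2 = 39*121 + 2 = 4719 + 2 = 4721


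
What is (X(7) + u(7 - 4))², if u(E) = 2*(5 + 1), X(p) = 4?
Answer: 256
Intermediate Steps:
u(E) = 12 (u(E) = 2*6 = 12)
(X(7) + u(7 - 4))² = (4 + 12)² = 16² = 256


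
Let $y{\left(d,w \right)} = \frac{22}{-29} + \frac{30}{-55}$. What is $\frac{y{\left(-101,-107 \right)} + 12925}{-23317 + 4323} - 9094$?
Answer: $- \frac{55105450743}{6059086} \approx -9094.7$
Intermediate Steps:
$y{\left(d,w \right)} = - \frac{416}{319}$ ($y{\left(d,w \right)} = 22 \left(- \frac{1}{29}\right) + 30 \left(- \frac{1}{55}\right) = - \frac{22}{29} - \frac{6}{11} = - \frac{416}{319}$)
$\frac{y{\left(-101,-107 \right)} + 12925}{-23317 + 4323} - 9094 = \frac{- \frac{416}{319} + 12925}{-23317 + 4323} - 9094 = \frac{4122659}{319 \left(-18994\right)} - 9094 = \frac{4122659}{319} \left(- \frac{1}{18994}\right) - 9094 = - \frac{4122659}{6059086} - 9094 = - \frac{55105450743}{6059086}$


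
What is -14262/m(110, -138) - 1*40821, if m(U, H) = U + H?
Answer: -564363/14 ≈ -40312.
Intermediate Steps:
m(U, H) = H + U
-14262/m(110, -138) - 1*40821 = -14262/(-138 + 110) - 1*40821 = -14262/(-28) - 40821 = -14262*(-1/28) - 40821 = 7131/14 - 40821 = -564363/14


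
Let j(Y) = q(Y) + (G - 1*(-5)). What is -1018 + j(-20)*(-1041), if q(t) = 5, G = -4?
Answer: -7264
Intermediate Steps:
j(Y) = 6 (j(Y) = 5 + (-4 - 1*(-5)) = 5 + (-4 + 5) = 5 + 1 = 6)
-1018 + j(-20)*(-1041) = -1018 + 6*(-1041) = -1018 - 6246 = -7264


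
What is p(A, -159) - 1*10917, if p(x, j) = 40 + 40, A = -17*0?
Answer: -10837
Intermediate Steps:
A = 0
p(x, j) = 80
p(A, -159) - 1*10917 = 80 - 1*10917 = 80 - 10917 = -10837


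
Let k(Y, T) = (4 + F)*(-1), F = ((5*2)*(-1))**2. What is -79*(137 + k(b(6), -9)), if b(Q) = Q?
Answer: -2607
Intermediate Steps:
F = 100 (F = (10*(-1))**2 = (-10)**2 = 100)
k(Y, T) = -104 (k(Y, T) = (4 + 100)*(-1) = 104*(-1) = -104)
-79*(137 + k(b(6), -9)) = -79*(137 - 104) = -79*33 = -2607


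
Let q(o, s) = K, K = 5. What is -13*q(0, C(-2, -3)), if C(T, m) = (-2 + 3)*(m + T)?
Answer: -65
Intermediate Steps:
C(T, m) = T + m (C(T, m) = 1*(T + m) = T + m)
q(o, s) = 5
-13*q(0, C(-2, -3)) = -13*5 = -65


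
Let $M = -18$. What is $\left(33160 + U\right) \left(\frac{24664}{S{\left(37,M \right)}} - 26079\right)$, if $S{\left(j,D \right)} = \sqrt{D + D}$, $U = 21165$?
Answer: $-1416741675 - \frac{669935900 i}{3} \approx -1.4167 \cdot 10^{9} - 2.2331 \cdot 10^{8} i$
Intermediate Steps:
$S{\left(j,D \right)} = \sqrt{2} \sqrt{D}$ ($S{\left(j,D \right)} = \sqrt{2 D} = \sqrt{2} \sqrt{D}$)
$\left(33160 + U\right) \left(\frac{24664}{S{\left(37,M \right)}} - 26079\right) = \left(33160 + 21165\right) \left(\frac{24664}{\sqrt{2} \sqrt{-18}} - 26079\right) = 54325 \left(\frac{24664}{\sqrt{2} \cdot 3 i \sqrt{2}} - 26079\right) = 54325 \left(\frac{24664}{6 i} - 26079\right) = 54325 \left(24664 \left(- \frac{i}{6}\right) - 26079\right) = 54325 \left(- \frac{12332 i}{3} - 26079\right) = 54325 \left(-26079 - \frac{12332 i}{3}\right) = -1416741675 - \frac{669935900 i}{3}$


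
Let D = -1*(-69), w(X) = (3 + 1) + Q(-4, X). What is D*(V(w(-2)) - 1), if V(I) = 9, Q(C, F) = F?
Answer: 552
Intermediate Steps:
w(X) = 4 + X (w(X) = (3 + 1) + X = 4 + X)
D = 69
D*(V(w(-2)) - 1) = 69*(9 - 1) = 69*8 = 552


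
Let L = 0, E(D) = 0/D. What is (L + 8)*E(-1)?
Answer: 0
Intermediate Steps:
E(D) = 0
(L + 8)*E(-1) = (0 + 8)*0 = 8*0 = 0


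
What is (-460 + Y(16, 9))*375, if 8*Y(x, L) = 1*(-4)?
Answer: -345375/2 ≈ -1.7269e+5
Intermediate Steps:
Y(x, L) = -½ (Y(x, L) = (1*(-4))/8 = (⅛)*(-4) = -½)
(-460 + Y(16, 9))*375 = (-460 - ½)*375 = -921/2*375 = -345375/2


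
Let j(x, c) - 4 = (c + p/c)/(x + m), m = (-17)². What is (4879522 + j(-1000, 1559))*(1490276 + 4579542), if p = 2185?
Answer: 32829844540826143544/1108449 ≈ 2.9618e+13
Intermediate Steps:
m = 289
j(x, c) = 4 + (c + 2185/c)/(289 + x) (j(x, c) = 4 + (c + 2185/c)/(x + 289) = 4 + (c + 2185/c)/(289 + x))
(4879522 + j(-1000, 1559))*(1490276 + 4579542) = (4879522 + (2185 + 1559² + 1156*1559 + 4*1559*(-1000))/(1559*(289 - 1000)))*(1490276 + 4579542) = (4879522 + (1/1559)*(2185 + 2430481 + 1802204 - 6236000)/(-711))*6069818 = (4879522 + (1/1559)*(-1/711)*(-2001130))*6069818 = (4879522 + 2001130/1108449)*6069818 = (5408703282508/1108449)*6069818 = 32829844540826143544/1108449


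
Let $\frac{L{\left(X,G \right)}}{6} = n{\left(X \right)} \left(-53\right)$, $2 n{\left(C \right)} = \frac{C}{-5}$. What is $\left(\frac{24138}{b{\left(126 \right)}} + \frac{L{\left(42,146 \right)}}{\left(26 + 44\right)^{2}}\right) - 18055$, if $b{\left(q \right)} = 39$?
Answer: $- \frac{396664549}{22750} \approx -17436.0$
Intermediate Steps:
$n{\left(C \right)} = - \frac{C}{10}$ ($n{\left(C \right)} = \frac{C \frac{1}{-5}}{2} = \frac{C \left(- \frac{1}{5}\right)}{2} = \frac{\left(- \frac{1}{5}\right) C}{2} = - \frac{C}{10}$)
$L{\left(X,G \right)} = \frac{159 X}{5}$ ($L{\left(X,G \right)} = 6 - \frac{X}{10} \left(-53\right) = 6 \frac{53 X}{10} = \frac{159 X}{5}$)
$\left(\frac{24138}{b{\left(126 \right)}} + \frac{L{\left(42,146 \right)}}{\left(26 + 44\right)^{2}}\right) - 18055 = \left(\frac{24138}{39} + \frac{\frac{159}{5} \cdot 42}{\left(26 + 44\right)^{2}}\right) - 18055 = \left(24138 \cdot \frac{1}{39} + \frac{6678}{5 \cdot 70^{2}}\right) - 18055 = \left(\frac{8046}{13} + \frac{6678}{5 \cdot 4900}\right) - 18055 = \left(\frac{8046}{13} + \frac{6678}{5} \cdot \frac{1}{4900}\right) - 18055 = \left(\frac{8046}{13} + \frac{477}{1750}\right) - 18055 = \frac{14086701}{22750} - 18055 = - \frac{396664549}{22750}$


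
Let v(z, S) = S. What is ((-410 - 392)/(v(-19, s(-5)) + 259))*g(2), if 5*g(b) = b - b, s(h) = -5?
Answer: 0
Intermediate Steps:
g(b) = 0 (g(b) = (b - b)/5 = (1/5)*0 = 0)
((-410 - 392)/(v(-19, s(-5)) + 259))*g(2) = ((-410 - 392)/(-5 + 259))*0 = -802/254*0 = -802*1/254*0 = -401/127*0 = 0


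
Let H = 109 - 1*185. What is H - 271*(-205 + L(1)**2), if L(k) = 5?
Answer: 48704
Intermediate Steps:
H = -76 (H = 109 - 185 = -76)
H - 271*(-205 + L(1)**2) = -76 - 271*(-205 + 5**2) = -76 - 271*(-205 + 25) = -76 - 271*(-180) = -76 + 48780 = 48704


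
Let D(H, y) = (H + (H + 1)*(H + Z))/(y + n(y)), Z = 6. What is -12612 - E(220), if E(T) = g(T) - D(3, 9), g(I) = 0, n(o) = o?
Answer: -75659/6 ≈ -12610.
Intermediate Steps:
D(H, y) = (H + (1 + H)*(6 + H))/(2*y) (D(H, y) = (H + (H + 1)*(H + 6))/(y + y) = (H + (1 + H)*(6 + H))/((2*y)) = (H + (1 + H)*(6 + H))*(1/(2*y)) = (H + (1 + H)*(6 + H))/(2*y))
E(T) = -13/6 (E(T) = 0 - (6 + 3**2 + 8*3)/(2*9) = 0 - (6 + 9 + 24)/(2*9) = 0 - 39/(2*9) = 0 - 1*13/6 = 0 - 13/6 = -13/6)
-12612 - E(220) = -12612 - 1*(-13/6) = -12612 + 13/6 = -75659/6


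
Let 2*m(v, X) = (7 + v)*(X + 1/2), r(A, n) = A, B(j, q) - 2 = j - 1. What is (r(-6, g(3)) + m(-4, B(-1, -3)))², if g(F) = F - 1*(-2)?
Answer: 441/16 ≈ 27.563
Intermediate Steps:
B(j, q) = 1 + j (B(j, q) = 2 + (j - 1) = 2 + (-1 + j) = 1 + j)
g(F) = 2 + F (g(F) = F + 2 = 2 + F)
m(v, X) = (½ + X)*(7 + v)/2 (m(v, X) = ((7 + v)*(X + 1/2))/2 = ((7 + v)*(X + ½))/2 = ((7 + v)*(½ + X))/2 = ((½ + X)*(7 + v))/2 = (½ + X)*(7 + v)/2)
(r(-6, g(3)) + m(-4, B(-1, -3)))² = (-6 + (7/4 + (¼)*(-4) + 7*(1 - 1)/2 + (½)*(1 - 1)*(-4)))² = (-6 + (7/4 - 1 + (7/2)*0 + (½)*0*(-4)))² = (-6 + (7/4 - 1 + 0 + 0))² = (-6 + ¾)² = (-21/4)² = 441/16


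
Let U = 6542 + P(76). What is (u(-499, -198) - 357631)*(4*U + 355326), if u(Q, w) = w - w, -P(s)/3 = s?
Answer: -136107921242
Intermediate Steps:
P(s) = -3*s
U = 6314 (U = 6542 - 3*76 = 6542 - 228 = 6314)
u(Q, w) = 0
(u(-499, -198) - 357631)*(4*U + 355326) = (0 - 357631)*(4*6314 + 355326) = -357631*(25256 + 355326) = -357631*380582 = -136107921242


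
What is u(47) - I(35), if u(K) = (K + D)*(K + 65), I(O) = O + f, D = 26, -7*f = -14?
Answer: 8139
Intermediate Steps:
f = 2 (f = -⅐*(-14) = 2)
I(O) = 2 + O (I(O) = O + 2 = 2 + O)
u(K) = (26 + K)*(65 + K) (u(K) = (K + 26)*(K + 65) = (26 + K)*(65 + K))
u(47) - I(35) = (1690 + 47² + 91*47) - (2 + 35) = (1690 + 2209 + 4277) - 1*37 = 8176 - 37 = 8139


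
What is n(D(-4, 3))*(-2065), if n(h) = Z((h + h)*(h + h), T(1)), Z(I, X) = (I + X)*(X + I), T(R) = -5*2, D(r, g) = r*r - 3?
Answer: -915943140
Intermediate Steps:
D(r, g) = -3 + r² (D(r, g) = r² - 3 = -3 + r²)
T(R) = -10
Z(I, X) = (I + X)² (Z(I, X) = (I + X)*(I + X) = (I + X)²)
n(h) = (-10 + 4*h²)² (n(h) = ((h + h)*(h + h) - 10)² = ((2*h)*(2*h) - 10)² = (4*h² - 10)² = (-10 + 4*h²)²)
n(D(-4, 3))*(-2065) = (4*(-5 + 2*(-3 + (-4)²)²)²)*(-2065) = (4*(-5 + 2*(-3 + 16)²)²)*(-2065) = (4*(-5 + 2*13²)²)*(-2065) = (4*(-5 + 2*169)²)*(-2065) = (4*(-5 + 338)²)*(-2065) = (4*333²)*(-2065) = (4*110889)*(-2065) = 443556*(-2065) = -915943140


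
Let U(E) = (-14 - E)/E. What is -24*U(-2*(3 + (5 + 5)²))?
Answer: 2304/103 ≈ 22.369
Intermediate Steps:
U(E) = (-14 - E)/E
-24*U(-2*(3 + (5 + 5)²)) = -24*(-14 - (-2)*(3 + (5 + 5)²))/((-2*(3 + (5 + 5)²))) = -24*(-14 - (-2)*(3 + 10²))/((-2*(3 + 10²))) = -24*(-14 - (-2)*(3 + 100))/((-2*(3 + 100))) = -24*(-14 - (-2)*103)/((-2*103)) = -24*(-14 - 1*(-206))/(-206) = -(-12)*(-14 + 206)/103 = -(-12)*192/103 = -24*(-96/103) = 2304/103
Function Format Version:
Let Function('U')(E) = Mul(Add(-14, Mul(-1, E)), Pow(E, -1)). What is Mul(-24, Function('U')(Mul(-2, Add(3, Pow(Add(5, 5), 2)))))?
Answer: Rational(2304, 103) ≈ 22.369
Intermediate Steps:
Function('U')(E) = Mul(Pow(E, -1), Add(-14, Mul(-1, E)))
Mul(-24, Function('U')(Mul(-2, Add(3, Pow(Add(5, 5), 2))))) = Mul(-24, Mul(Pow(Mul(-2, Add(3, Pow(Add(5, 5), 2))), -1), Add(-14, Mul(-1, Mul(-2, Add(3, Pow(Add(5, 5), 2))))))) = Mul(-24, Mul(Pow(Mul(-2, Add(3, Pow(10, 2))), -1), Add(-14, Mul(-1, Mul(-2, Add(3, Pow(10, 2))))))) = Mul(-24, Mul(Pow(Mul(-2, Add(3, 100)), -1), Add(-14, Mul(-1, Mul(-2, Add(3, 100)))))) = Mul(-24, Mul(Pow(Mul(-2, 103), -1), Add(-14, Mul(-1, Mul(-2, 103))))) = Mul(-24, Mul(Pow(-206, -1), Add(-14, Mul(-1, -206)))) = Mul(-24, Mul(Rational(-1, 206), Add(-14, 206))) = Mul(-24, Mul(Rational(-1, 206), 192)) = Mul(-24, Rational(-96, 103)) = Rational(2304, 103)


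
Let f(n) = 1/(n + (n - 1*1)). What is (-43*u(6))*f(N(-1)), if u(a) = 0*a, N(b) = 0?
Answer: 0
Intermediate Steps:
f(n) = 1/(-1 + 2*n) (f(n) = 1/(n + (n - 1)) = 1/(n + (-1 + n)) = 1/(-1 + 2*n))
u(a) = 0
(-43*u(6))*f(N(-1)) = (-43*0)/(-1 + 2*0) = 0/(-1 + 0) = 0/(-1) = 0*(-1) = 0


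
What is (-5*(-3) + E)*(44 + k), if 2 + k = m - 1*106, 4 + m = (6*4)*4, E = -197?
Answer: -5096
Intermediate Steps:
m = 92 (m = -4 + (6*4)*4 = -4 + 24*4 = -4 + 96 = 92)
k = -16 (k = -2 + (92 - 1*106) = -2 + (92 - 106) = -2 - 14 = -16)
(-5*(-3) + E)*(44 + k) = (-5*(-3) - 197)*(44 - 16) = (15 - 197)*28 = -182*28 = -5096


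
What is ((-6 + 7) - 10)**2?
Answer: 81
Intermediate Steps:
((-6 + 7) - 10)**2 = (1 - 10)**2 = (-9)**2 = 81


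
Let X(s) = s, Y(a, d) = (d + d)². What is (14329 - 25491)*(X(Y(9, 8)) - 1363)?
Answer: 12356334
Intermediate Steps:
Y(a, d) = 4*d² (Y(a, d) = (2*d)² = 4*d²)
(14329 - 25491)*(X(Y(9, 8)) - 1363) = (14329 - 25491)*(4*8² - 1363) = -11162*(4*64 - 1363) = -11162*(256 - 1363) = -11162*(-1107) = 12356334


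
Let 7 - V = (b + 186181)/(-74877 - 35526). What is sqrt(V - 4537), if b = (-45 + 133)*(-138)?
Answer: I*sqrt(681433966739)/12267 ≈ 67.294*I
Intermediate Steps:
b = -12144 (b = 88*(-138) = -12144)
V = 946858/110403 (V = 7 - (-12144 + 186181)/(-74877 - 35526) = 7 - 174037/(-110403) = 7 - 174037*(-1)/110403 = 7 - 1*(-174037/110403) = 7 + 174037/110403 = 946858/110403 ≈ 8.5764)
sqrt(V - 4537) = sqrt(946858/110403 - 4537) = sqrt(-499951553/110403) = I*sqrt(681433966739)/12267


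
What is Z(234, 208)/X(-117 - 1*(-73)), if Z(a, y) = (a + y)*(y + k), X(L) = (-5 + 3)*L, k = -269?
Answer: -13481/44 ≈ -306.39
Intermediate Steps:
X(L) = -2*L
Z(a, y) = (-269 + y)*(a + y) (Z(a, y) = (a + y)*(y - 269) = (a + y)*(-269 + y) = (-269 + y)*(a + y))
Z(234, 208)/X(-117 - 1*(-73)) = (208² - 269*234 - 269*208 + 234*208)/((-2*(-117 - 1*(-73)))) = (43264 - 62946 - 55952 + 48672)/((-2*(-117 + 73))) = -26962/((-2*(-44))) = -26962/88 = -26962*1/88 = -13481/44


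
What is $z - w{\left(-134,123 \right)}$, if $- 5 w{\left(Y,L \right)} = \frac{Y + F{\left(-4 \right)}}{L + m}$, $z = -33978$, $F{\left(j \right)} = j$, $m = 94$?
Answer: $- \frac{36866268}{1085} \approx -33978.0$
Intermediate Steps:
$w{\left(Y,L \right)} = - \frac{-4 + Y}{5 \left(94 + L\right)}$ ($w{\left(Y,L \right)} = - \frac{\left(Y - 4\right) \frac{1}{L + 94}}{5} = - \frac{\left(-4 + Y\right) \frac{1}{94 + L}}{5} = - \frac{\frac{1}{94 + L} \left(-4 + Y\right)}{5} = - \frac{-4 + Y}{5 \left(94 + L\right)}$)
$z - w{\left(-134,123 \right)} = -33978 - \frac{4 - -134}{5 \left(94 + 123\right)} = -33978 - \frac{4 + 134}{5 \cdot 217} = -33978 - \frac{1}{5} \cdot \frac{1}{217} \cdot 138 = -33978 - \frac{138}{1085} = - \frac{36866268}{1085}$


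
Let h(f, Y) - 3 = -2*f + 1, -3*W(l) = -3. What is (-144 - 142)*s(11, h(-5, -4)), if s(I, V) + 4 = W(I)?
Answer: 858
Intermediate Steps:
W(l) = 1 (W(l) = -1/3*(-3) = 1)
h(f, Y) = 4 - 2*f (h(f, Y) = 3 + (-2*f + 1) = 3 + (1 - 2*f) = 4 - 2*f)
s(I, V) = -3 (s(I, V) = -4 + 1 = -3)
(-144 - 142)*s(11, h(-5, -4)) = (-144 - 142)*(-3) = -286*(-3) = 858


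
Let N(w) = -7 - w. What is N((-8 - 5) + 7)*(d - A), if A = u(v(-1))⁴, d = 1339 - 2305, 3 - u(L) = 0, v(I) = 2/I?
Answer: 1047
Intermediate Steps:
u(L) = 3 (u(L) = 3 - 1*0 = 3 + 0 = 3)
d = -966
A = 81 (A = 3⁴ = 81)
N((-8 - 5) + 7)*(d - A) = (-7 - ((-8 - 5) + 7))*(-966 - 1*81) = (-7 - (-13 + 7))*(-966 - 81) = (-7 - 1*(-6))*(-1047) = (-7 + 6)*(-1047) = -1*(-1047) = 1047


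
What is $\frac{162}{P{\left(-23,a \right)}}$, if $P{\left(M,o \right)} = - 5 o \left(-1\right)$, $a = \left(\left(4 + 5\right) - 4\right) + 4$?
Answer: $\frac{18}{5} \approx 3.6$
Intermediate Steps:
$a = 9$ ($a = \left(9 - 4\right) + 4 = 5 + 4 = 9$)
$P{\left(M,o \right)} = 5 o$
$\frac{162}{P{\left(-23,a \right)}} = \frac{162}{5 \cdot 9} = \frac{162}{45} = 162 \cdot \frac{1}{45} = \frac{18}{5}$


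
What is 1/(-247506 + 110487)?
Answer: -1/137019 ≈ -7.2983e-6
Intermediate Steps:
1/(-247506 + 110487) = 1/(-137019) = -1/137019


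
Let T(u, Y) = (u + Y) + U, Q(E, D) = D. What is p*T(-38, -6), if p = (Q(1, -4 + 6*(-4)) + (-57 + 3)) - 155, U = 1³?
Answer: 10191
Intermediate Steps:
U = 1
T(u, Y) = 1 + Y + u (T(u, Y) = (u + Y) + 1 = (Y + u) + 1 = 1 + Y + u)
p = -237 (p = ((-4 + 6*(-4)) + (-57 + 3)) - 155 = ((-4 - 24) - 54) - 155 = (-28 - 54) - 155 = -82 - 155 = -237)
p*T(-38, -6) = -237*(1 - 6 - 38) = -237*(-43) = 10191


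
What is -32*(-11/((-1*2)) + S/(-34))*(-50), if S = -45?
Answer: 185600/17 ≈ 10918.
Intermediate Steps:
-32*(-11/((-1*2)) + S/(-34))*(-50) = -32*(-11/((-1*2)) - 45/(-34))*(-50) = -32*(-11/(-2) - 45*(-1/34))*(-50) = -32*(-11*(-½) + 45/34)*(-50) = -32*(11/2 + 45/34)*(-50) = -32*116/17*(-50) = -3712/17*(-50) = 185600/17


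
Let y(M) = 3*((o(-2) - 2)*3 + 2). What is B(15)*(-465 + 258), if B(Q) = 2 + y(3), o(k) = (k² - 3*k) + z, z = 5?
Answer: -25875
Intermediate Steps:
o(k) = 5 + k² - 3*k (o(k) = (k² - 3*k) + 5 = 5 + k² - 3*k)
y(M) = 123 (y(M) = 3*(((5 + (-2)² - 3*(-2)) - 2)*3 + 2) = 3*(((5 + 4 + 6) - 2)*3 + 2) = 3*((15 - 2)*3 + 2) = 3*(13*3 + 2) = 3*(39 + 2) = 3*41 = 123)
B(Q) = 125 (B(Q) = 2 + 123 = 125)
B(15)*(-465 + 258) = 125*(-465 + 258) = 125*(-207) = -25875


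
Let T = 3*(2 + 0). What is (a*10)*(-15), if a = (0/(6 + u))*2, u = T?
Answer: 0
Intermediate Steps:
T = 6 (T = 3*2 = 6)
u = 6
a = 0 (a = (0/(6 + 6))*2 = (0/12)*2 = (0*(1/12))*2 = 0*2 = 0)
(a*10)*(-15) = (0*10)*(-15) = 0*(-15) = 0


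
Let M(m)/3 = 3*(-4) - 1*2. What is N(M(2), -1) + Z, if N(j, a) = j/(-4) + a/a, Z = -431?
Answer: -839/2 ≈ -419.50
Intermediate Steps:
M(m) = -42 (M(m) = 3*(3*(-4) - 1*2) = 3*(-12 - 2) = 3*(-14) = -42)
N(j, a) = 1 - j/4 (N(j, a) = j*(-1/4) + 1 = -j/4 + 1 = 1 - j/4)
N(M(2), -1) + Z = (1 - 1/4*(-42)) - 431 = (1 + 21/2) - 431 = 23/2 - 431 = -839/2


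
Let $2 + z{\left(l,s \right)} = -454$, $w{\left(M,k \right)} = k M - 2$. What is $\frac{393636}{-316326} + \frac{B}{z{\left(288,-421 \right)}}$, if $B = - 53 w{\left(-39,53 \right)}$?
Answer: $- \frac{5811143033}{24040776} \approx -241.72$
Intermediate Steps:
$w{\left(M,k \right)} = -2 + M k$ ($w{\left(M,k \right)} = M k - 2 = -2 + M k$)
$z{\left(l,s \right)} = -456$ ($z{\left(l,s \right)} = -2 - 454 = -456$)
$B = 109657$ ($B = - 53 \left(-2 - 2067\right) = \left(-53\right) \left(-2069\right) = 109657$)
$\frac{393636}{-316326} + \frac{B}{z{\left(288,-421 \right)}} = \frac{393636}{-316326} + \frac{109657}{-456} = 393636 \left(- \frac{1}{316326}\right) + 109657 \left(- \frac{1}{456}\right) = - \frac{65606}{52721} - \frac{109657}{456} = - \frac{5811143033}{24040776}$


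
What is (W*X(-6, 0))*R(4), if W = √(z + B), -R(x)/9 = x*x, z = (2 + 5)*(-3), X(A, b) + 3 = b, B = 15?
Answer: 432*I*√6 ≈ 1058.2*I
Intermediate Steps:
X(A, b) = -3 + b
z = -21 (z = 7*(-3) = -21)
R(x) = -9*x² (R(x) = -9*x*x = -9*x²)
W = I*√6 (W = √(-21 + 15) = √(-6) = I*√6 ≈ 2.4495*I)
(W*X(-6, 0))*R(4) = ((I*√6)*(-3 + 0))*(-9*4²) = ((I*√6)*(-3))*(-9*16) = -3*I*√6*(-144) = 432*I*√6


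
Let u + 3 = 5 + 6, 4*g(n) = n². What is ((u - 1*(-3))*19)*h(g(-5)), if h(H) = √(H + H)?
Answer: 1045*√2/2 ≈ 738.93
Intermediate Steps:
g(n) = n²/4
u = 8 (u = -3 + (5 + 6) = -3 + 11 = 8)
h(H) = √2*√H (h(H) = √(2*H) = √2*√H)
((u - 1*(-3))*19)*h(g(-5)) = ((8 - 1*(-3))*19)*(√2*√((¼)*(-5)²)) = ((8 + 3)*19)*(√2*√((¼)*25)) = (11*19)*(√2*√(25/4)) = 209*(√2*(5/2)) = 209*(5*√2/2) = 1045*√2/2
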